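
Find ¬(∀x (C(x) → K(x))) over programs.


Original: ∀x (C(x) → K(x))
Rule: ¬∀→∃, ¬∃→∀, negate predicate.
Negation: ∃x (C(x) ∧ ¬K(x))

∃x (C(x) ∧ ¬K(x))


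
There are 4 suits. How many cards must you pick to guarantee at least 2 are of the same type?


Pigeonhole: to guarantee k in one of n categories, need (k-1)×n + 1.
k = 2, n = 4
Minimum = (2-1) × 4 + 1 = 1 × 4 + 1

5


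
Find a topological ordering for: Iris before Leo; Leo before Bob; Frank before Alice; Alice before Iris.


Constraints: Iris before Leo; Leo before Bob; Frank before Alice; Alice before Iris
Method: repeatedly schedule the remaining task that has no remaining task required before it.
  Step 1: remaining {Frank, Iris, Alice, Leo, Bob}; every task except Frank still has a predecessor pending → schedule Frank.
  Step 2: remaining {Iris, Alice, Leo, Bob}; every task except Alice still has a predecessor pending → schedule Alice.
  Step 3: remaining {Iris, Leo, Bob}; every task except Iris still has a predecessor pending → schedule Iris.
  Step 4: remaining {Leo, Bob}; every task except Leo still has a predecessor pending → schedule Leo.
  Step 5: only Bob remains → schedule Bob.
Resulting order:

Frank → Alice → Iris → Leo → Bob


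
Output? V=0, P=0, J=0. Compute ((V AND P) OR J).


V AND P = 0&0 = 0
0 OR 0 = 0

0


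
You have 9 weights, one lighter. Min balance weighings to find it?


Each weighing has 3 outcomes (left heavy / balance / right heavy), so k weighings distinguish at most 3^k cases; splitting into three near-equal groups achieves this.
Need 3^k ≥ 9: 3^1 = 3 < 9 ≤ 3^2 = 9
k = ⌈log₃(9)⌉ = 2

2


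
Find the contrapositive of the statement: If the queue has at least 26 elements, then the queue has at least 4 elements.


Original: If the queue has at least 26 elements, then the queue has at least 4 elements
Contrapositive: If ¬Q, then ¬P
Negate Q: not (the queue has at least 4 elements)
Negate P: not (the queue has at least 26 elements)

If not (the queue has at least 4 elements), then not (the queue has at least 26 elements).


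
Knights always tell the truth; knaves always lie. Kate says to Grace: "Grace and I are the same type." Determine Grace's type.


Kate says: "Grace and I are the same type."
Case 1: Kate is a Knight (truth-teller)
  Statement is true → they ARE the same → Grace is also a Knight
Case 2: Kate is a Knave (liar)
  Statement is false → they are NOT the same → Grace is a Knight
In both cases, Grace is a Knight.

Knight


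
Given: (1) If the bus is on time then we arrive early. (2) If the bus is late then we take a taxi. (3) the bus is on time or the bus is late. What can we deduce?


Constructive dilemma: (P → Q) ∧ (R → S), P ∨ R ⊢ Q ∨ S
Premise 1: the bus is on time → we arrive early
Premise 2: the bus is late → we take a taxi
Premise 3: the bus is on time ∨ the bus is late
Case 1: Assuming the bus is on time, then by Premise 1, we arrive early.
Case 2: Assuming the bus is late, then by Premise 2, we take a taxi.
Since one of the bus is on time or the bus is late must hold, we get we arrive early or we take a taxi.

We arrive early or we take a taxi.


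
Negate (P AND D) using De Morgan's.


De Morgan's law: ¬(P ∧ Q) ≡ ¬P ∨ ¬Q
¬(P ∧ D) = ¬P ∨ ¬D

¬P ∨ ¬D


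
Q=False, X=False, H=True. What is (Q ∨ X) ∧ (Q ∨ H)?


Q = False, X = False, H = True
Expression: (Q ∨ X) ∧ (Q ∨ H)
Step 1: Q ∨ X = False OR False = False
Step 2: Q ∨ H = False OR True = True
Step 3: (False) ∧ (True) = False AND True = False

False


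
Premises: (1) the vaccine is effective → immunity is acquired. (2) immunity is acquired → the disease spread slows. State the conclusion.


Hypothetical syllogism: P → Q, Q → R ⊢ P → R
Premise 1: the vaccine is effective → immunity is acquired
Premise 2: immunity is acquired → the disease spread slows
Chain the implications: the middle term (immunity is acquired) links the two.
Conclusion: If the vaccine is effective, then the disease spread slows.

If the vaccine is effective, then the disease spread slows.


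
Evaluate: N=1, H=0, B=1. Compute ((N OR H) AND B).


N OR H = 1|0 = 1
1 AND 1 = 1

1


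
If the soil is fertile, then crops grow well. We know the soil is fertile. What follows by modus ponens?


Modus ponens: P → Q, P ⊢ Q
P: the soil is fertile
Q: crops grow well
We have P → Q and P is true.
By modus ponens, Q must be true.

Crops grow well


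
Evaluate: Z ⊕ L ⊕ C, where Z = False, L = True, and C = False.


Z = False, L = True, C = False
Step 1: Z ⊕ L = False XOR True = True
Step 2: True ⊕ C = True XOR False = True
XOR is true when an odd number of operands are true.

True


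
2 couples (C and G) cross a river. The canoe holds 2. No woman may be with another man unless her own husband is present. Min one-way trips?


Label couples C and G.
1. WC+WG → (far: WC,WG; near: HC,HG)
2. WC ←   (far: WG; near: HC,HG,WC)
3. HC+HG → (far: HC,HG,WG; near: WC)
4. HC ←   (far: HG,WG; near: HC,WC)  — HC returns, since WC is alone on near bank
5. HC+WC → (far: all four; near: empty)
Every state respects the constraint.
Minimum trips = 5

5


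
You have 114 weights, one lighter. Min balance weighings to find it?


Each weighing has 3 outcomes (left heavy / balance / right heavy), so k weighings distinguish at most 3^k cases; splitting into three near-equal groups achieves this.
Need 3^k ≥ 114: 3^4 = 81 < 114 ≤ 3^5 = 243
k = ⌈log₃(114)⌉ = 5

5


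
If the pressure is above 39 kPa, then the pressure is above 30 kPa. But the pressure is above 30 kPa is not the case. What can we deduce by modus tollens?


Modus tollens: P → Q, ¬Q ⊢ ¬P
P: the pressure is above 39 kPa
Q: the pressure is above 30 kPa
We have P → Q and Q is false.
By modus tollens, P must be false.

It is not the case that the pressure is above 39 kPa


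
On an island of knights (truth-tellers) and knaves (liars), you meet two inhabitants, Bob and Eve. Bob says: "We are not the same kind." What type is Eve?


Bob says: "We are not the same kind."
Case 1: Bob is a Knight (truth-teller)
  Statement is true → they ARE different → Eve is a Knave
Case 2: Bob is a Knave (liar)
  Statement is false → they are NOT different → Eve is a Knave
In both cases, Eve is a Knave.

Knave


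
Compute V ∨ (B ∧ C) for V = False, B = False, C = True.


V = False, B = False, C = True
Step 1: B ∧ C = False AND True = False
Step 2: V ∨ False = False OR False = False
AND evaluated first (higher precedence); then OR applied.

False


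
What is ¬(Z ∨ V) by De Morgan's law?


De Morgan's law: ¬(P ∨ Q) ≡ ¬P ∧ ¬Q
¬(Z ∨ V) = ¬Z ∧ ¬V

¬Z ∧ ¬V


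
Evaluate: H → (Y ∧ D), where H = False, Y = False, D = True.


H = False, Y = False, D = True
Step 1: Y ∧ D = False AND True = False
Step 2: H → (False): false only when H=True and consequent=False.
Result: True

True


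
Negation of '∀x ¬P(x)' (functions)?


Original: ∀x ¬P(x)
Rule: ¬∀→∃, ¬∃→∀, negate predicate.
Negation: ∃x P(x)

∃x P(x)


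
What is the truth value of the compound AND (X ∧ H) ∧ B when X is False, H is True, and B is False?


X = False, H = True, B = False
Step 1: X ∧ H = False AND True = False
Step 2: False ∧ B = False AND False = False
AND is true only when ALL operands are true.

False


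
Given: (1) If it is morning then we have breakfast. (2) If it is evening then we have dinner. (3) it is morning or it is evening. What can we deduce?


Constructive dilemma: (P → Q) ∧ (R → S), P ∨ R ⊢ Q ∨ S
Premise 1: it is morning → we have breakfast
Premise 2: it is evening → we have dinner
Premise 3: it is morning ∨ it is evening
Case 1: Assuming it is morning, then by Premise 1, we have breakfast.
Case 2: Assuming it is evening, then by Premise 2, we have dinner.
Since one of it is morning or it is evening must hold, we get we have breakfast or we have dinner.

We have breakfast or we have dinner.


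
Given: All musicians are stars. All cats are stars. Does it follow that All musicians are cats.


Premise 1: All musicians are stars.
Premise 2: All cats are stars.
Conclusion: All musicians are cats.
Fallacy: undistributed middle. stars is predicate in both.
Counterexample: musicians and cats could be disjoint subsets of stars.

Invalid


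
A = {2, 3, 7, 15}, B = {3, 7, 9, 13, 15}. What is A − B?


A = {2, 3, 7, 15}
B = {3, 7, 9, 13, 15}
Operation: difference A − B
In A but not B: 2

{2}


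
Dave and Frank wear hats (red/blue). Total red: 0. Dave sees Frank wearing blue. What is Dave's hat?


Total red = 0, Frank = blue
Red accounted for: 0
Remaining for Dave: 0
Dave's hat is blue.

blue


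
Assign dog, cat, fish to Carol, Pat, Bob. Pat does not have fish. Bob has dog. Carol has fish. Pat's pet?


From clues:
  Bob → dog
  Carol → fish
By elimination, Pat gets the remaining.

cat


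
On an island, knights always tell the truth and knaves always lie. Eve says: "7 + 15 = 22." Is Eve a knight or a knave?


Statement: "7 + 15 = 22."
Actual: 7 + 15 = 22
Claimed: 22
Statement is TRUE → Eve tells the truth → Knight

Knight


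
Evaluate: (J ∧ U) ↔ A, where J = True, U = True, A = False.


J = True, U = True, A = False
Step 1: J ∧ U = True AND True = True
Step 2: (True) ↔ A: true when both sides have same truth value.
Result: True ↔ False = False

False


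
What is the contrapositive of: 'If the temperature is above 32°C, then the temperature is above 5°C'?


Original: If the temperature is above 32°C, then the temperature is above 5°C
Contrapositive: If ¬Q, then ¬P
Negate Q: not (the temperature is above 5°C)
Negate P: not (the temperature is above 32°C)

If not (the temperature is above 5°C), then not (the temperature is above 32°C).


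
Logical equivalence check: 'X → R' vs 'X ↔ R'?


Expression 1: X → R
Expression 2: X ↔ R
Truth table (X R | Expr1 Expr2):
  T T |   T     T
  T F |   F     F
  F T |   T     F   ← differ
  F F |   T     T
Counterexample: X=F, R=T gives Expr1 = T but Expr2 = F, so the expressions are NOT logically equivalent.

No


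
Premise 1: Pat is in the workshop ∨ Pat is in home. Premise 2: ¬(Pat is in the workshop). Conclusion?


Disjunctive syllogism: P ∨ Q, ¬P ⊢ Q
Disjunction: Pat is in the workshop ∨ Pat is in home
We know it is not the case that Pat is in the workshop.
By disjunctive syllogism, the other disjunct must be true.

Pat is in home


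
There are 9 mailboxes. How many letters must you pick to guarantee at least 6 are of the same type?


Pigeonhole: to guarantee k in one of n categories, need (k-1)×n + 1.
k = 6, n = 9
Minimum = (6-1) × 9 + 1 = 5 × 9 + 1

46


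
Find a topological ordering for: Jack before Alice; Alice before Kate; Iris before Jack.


Constraints: Jack before Alice; Alice before Kate; Iris before Jack
Method: repeatedly schedule the remaining task that has no remaining task required before it.
  Step 1: remaining {Jack, Kate, Iris, Alice}; every task except Iris still has a predecessor pending → schedule Iris.
  Step 2: remaining {Jack, Kate, Alice}; every task except Jack still has a predecessor pending → schedule Jack.
  Step 3: remaining {Kate, Alice}; every task except Alice still has a predecessor pending → schedule Alice.
  Step 4: only Kate remains → schedule Kate.
Resulting order:

Iris → Jack → Alice → Kate


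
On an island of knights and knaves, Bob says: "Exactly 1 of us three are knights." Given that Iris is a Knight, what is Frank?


Bob claims exactly 1 knights among Bob, Iris, Frank.
Given: Iris is a Knight.

Case 1: Bob is a Knight (tells truth)
  Then exactly 1 of the three are knights.
  Counting Bob, Iris: 2 knight(s) so far. Need -1 more → impossible.
Case 2: Bob is a Knave (lies)
  Then the count is NOT 1.
  If Frank = Knave, count = 1 = 1 → claim would be true, contradicts lie.
  If Frank = Knight, count = 2 ≠ 1 → lie confirmed ✓

Frank is a Knight.

Knight


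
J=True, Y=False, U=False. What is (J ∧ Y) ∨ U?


J = True, Y = False, U = False
Expression: (J ∧ Y) ∨ U
Step 1: J ∧ Y = True AND False = False
Step 2: (False) ∨ U = False OR False = False

False


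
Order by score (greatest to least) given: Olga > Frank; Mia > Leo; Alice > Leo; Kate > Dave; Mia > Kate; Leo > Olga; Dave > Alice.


Constraints: Olga > Frank; Mia > Leo; Alice > Leo; Kate > Dave; Mia > Kate; Leo > Olga; Dave > Alice
Method: at each step, the next-highest is the one remaining person who never appears on the smaller side of a constraint between remaining people.
  Step 1: remaining {Dave, Kate, Mia, Frank, Leo, Olga, Alice}; on the smaller side: {Dave, Kate, Frank, Leo, Olga, Alice} → Mia is next (Mia > Leo; Mia > Kate).
  Step 2: remaining {Dave, Kate, Frank, Leo, Olga, Alice}; on the smaller side: {Dave, Frank, Leo, Olga, Alice} → Kate is next (Kate > Dave).
  Step 3: remaining {Dave, Frank, Leo, Olga, Alice}; on the smaller side: {Frank, Leo, Olga, Alice} → Dave is next (Dave > Alice).
  Step 4: remaining {Frank, Leo, Olga, Alice}; on the smaller side: {Frank, Leo, Olga} → Alice is next (Alice > Leo).
  Step 5: remaining {Frank, Leo, Olga}; on the smaller side: {Frank, Olga} → Leo is next (Leo > Olga).
  Step 6: remaining {Frank, Olga}; on the smaller side: {Frank} → Olga is next (Olga > Frank).
  Step 7: only Frank remains → lowest.
Final ranking (highest to lowest):

Mia > Kate > Dave > Alice > Leo > Olga > Frank


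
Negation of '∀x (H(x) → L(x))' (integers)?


Original: ∀x (H(x) → L(x))
Rule: ¬∀→∃, ¬∃→∀, negate predicate.
Negation: ∃x (H(x) ∧ ¬L(x))

∃x (H(x) ∧ ¬L(x))


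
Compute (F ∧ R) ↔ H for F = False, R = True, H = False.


F = False, R = True, H = False
Step 1: F ∧ R = False AND True = False
Step 2: (False) ↔ H: true when both sides have same truth value.
Result: False ↔ False = True

True


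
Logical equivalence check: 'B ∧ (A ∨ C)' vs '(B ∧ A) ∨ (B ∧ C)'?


Expression 1: B ∧ (A ∨ C)
Expression 2: (B ∧ A) ∨ (B ∧ C)
Truth table (B A C | Expr1 Expr2):
  T T T |   T     T
  T T F |   T     T
  T F T |   T     T
  T F F |   F     F
  F T T |   F     F
  F T F |   F     F
  F F T |   F     F
  F F F |   F     F
All 8 rows agree, so the expressions are logically equivalent.

Yes


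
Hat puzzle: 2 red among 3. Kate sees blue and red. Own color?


Total red = 2, seen red = 1
Own red = 2 - 1 = 1
Kate's hat is red.

red


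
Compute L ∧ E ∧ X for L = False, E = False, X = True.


L = False, E = False, X = True
Step 1: L ∧ E = False AND False = False
Step 2: (False) ∧ X = (False) AND True = False
AND is true only when ALL operands are true.

False


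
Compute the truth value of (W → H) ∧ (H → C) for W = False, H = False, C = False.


W = False, H = False, C = False
Step 1: W → H is false only when W=True and H=False. Result: True
Step 2: H → C is false only when H=True and C=False. Result: True
Step 3: True ∧ True = True

True


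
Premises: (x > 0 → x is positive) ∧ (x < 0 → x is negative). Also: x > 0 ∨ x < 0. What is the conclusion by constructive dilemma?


Constructive dilemma: (P → Q) ∧ (R → S), P ∨ R ⊢ Q ∨ S
Premise 1: x > 0 → x is positive
Premise 2: x < 0 → x is negative
Premise 3: x > 0 ∨ x < 0
Case 1: Assuming x > 0, then by Premise 1, x is positive.
Case 2: Assuming x < 0, then by Premise 2, x is negative.
Since one of x > 0 or x < 0 must hold, we get x is positive or x is negative.

x is positive or x is negative.


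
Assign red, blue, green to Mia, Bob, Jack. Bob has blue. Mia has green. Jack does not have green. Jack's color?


From clues:
  Bob → blue
  Mia → green
By elimination, Jack gets the remaining.

red


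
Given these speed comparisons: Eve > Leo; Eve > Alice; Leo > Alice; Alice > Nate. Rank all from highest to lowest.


Constraints: Eve > Leo; Eve > Alice; Leo > Alice; Alice > Nate
Method: at each step, the next-highest is the one remaining person who never appears on the smaller side of a constraint between remaining people.
  Step 1: remaining {Alice, Eve, Leo, Nate}; on the smaller side: {Alice, Leo, Nate} → Eve is next (Eve > Leo; Eve > Alice).
  Step 2: remaining {Alice, Leo, Nate}; on the smaller side: {Alice, Nate} → Leo is next (Leo > Alice).
  Step 3: remaining {Alice, Nate}; on the smaller side: {Nate} → Alice is next (Alice > Nate).
  Step 4: only Nate remains → lowest.
Final ranking (highest to lowest):

Eve > Leo > Alice > Nate


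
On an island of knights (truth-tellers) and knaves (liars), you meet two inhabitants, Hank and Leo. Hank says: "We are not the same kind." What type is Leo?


Hank says: "We are not the same kind."
Case 1: Hank is a Knight (truth-teller)
  Statement is true → they ARE different → Leo is a Knave
Case 2: Hank is a Knave (liar)
  Statement is false → they are NOT different → Leo is a Knave
In both cases, Leo is a Knave.

Knave


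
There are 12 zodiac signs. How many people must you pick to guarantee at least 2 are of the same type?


Pigeonhole: to guarantee k in one of n categories, need (k-1)×n + 1.
k = 2, n = 12
Minimum = (2-1) × 12 + 1 = 1 × 12 + 1

13


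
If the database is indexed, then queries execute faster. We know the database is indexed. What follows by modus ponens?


Modus ponens: P → Q, P ⊢ Q
P: the database is indexed
Q: queries execute faster
We have P → Q and P is true.
By modus ponens, Q must be true.

Queries execute faster


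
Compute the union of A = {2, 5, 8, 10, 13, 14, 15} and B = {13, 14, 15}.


A = {2, 5, 8, 10, 13, 14, 15}
B = {13, 14, 15}
Operation: union
All elements combined: 2, 5, 8, 10, 13, 14, 15

{2, 5, 8, 10, 13, 14, 15}


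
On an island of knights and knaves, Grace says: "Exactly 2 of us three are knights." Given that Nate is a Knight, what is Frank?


Grace claims exactly 2 knights among Grace, Nate, Frank.
Given: Nate is a Knight.

Case 1: Grace is a Knight (tells truth)
  Then exactly 2 of the three are knights.
  Counting Grace, Nate: 2 knight(s) so far. Need 0 more → Frank = Knave.
Case 2: Grace is a Knave (lies)
  Then the count is NOT 2.
  If Frank = Knight, count = 2 = 2 → claim would be true, contradicts lie.
  If Frank = Knave, count = 1 ≠ 2 → lie confirmed ✓

Frank is a Knave.

Knave


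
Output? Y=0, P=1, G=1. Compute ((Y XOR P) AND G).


Y XOR P = 0^1 = 1
1 AND 1 = 1

1


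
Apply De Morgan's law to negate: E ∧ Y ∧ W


De Morgan's law: ¬(P ∧ Q ∧ R) ≡ ¬P ∨ ¬Q ∨ ¬R
¬(E ∧ Y ∧ W) = ¬E ∨ ¬Y ∨ ¬W

¬E ∨ ¬Y ∨ ¬W


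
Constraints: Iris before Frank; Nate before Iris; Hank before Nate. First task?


Constraints: Iris before Frank; Nate before Iris; Hank before Nate
The first task can have nothing scheduled before it, so it must never appear on the right of a 'before'.
Tasks appearing after some 'before': Frank, Iris, Nate.
The only task not in that list is Hank → it is first.

Hank


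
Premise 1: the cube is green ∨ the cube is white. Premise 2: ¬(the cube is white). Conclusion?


Disjunctive syllogism: P ∨ Q, ¬P ⊢ Q
Disjunction: the cube is green ∨ the cube is white
We know it is not the case that the cube is white.
By disjunctive syllogism, the other disjunct must be true.

The cube is green


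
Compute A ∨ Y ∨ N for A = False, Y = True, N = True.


A = False, Y = True, N = True
Step 1: A ∨ Y = False OR True = True
Step 2: True ∨ N = True OR True = True
OR is true when at least one operand is true.

True


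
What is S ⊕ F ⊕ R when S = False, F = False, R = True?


S = False, F = False, R = True
Step 1: S ⊕ F = False XOR False = False
Step 2: False ⊕ R = False XOR True = True
XOR is true when an odd number of operands are true.

True


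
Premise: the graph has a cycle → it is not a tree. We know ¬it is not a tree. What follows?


Modus tollens: P → Q, ¬Q ⊢ ¬P
P: the graph has a cycle
Q: it is not a tree
We have P → Q and Q is false.
By modus tollens, P must be false.

It is not the case that the graph has a cycle


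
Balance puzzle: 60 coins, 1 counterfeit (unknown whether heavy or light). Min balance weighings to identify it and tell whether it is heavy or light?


Let n = 60. 120 possibilities (n coins × lighter/heavier); each weighing has 3 outcomes.
Bound for k weighings: say the first weighing puts j coins on each pan. If it tips, the 2j weighed coins remain suspects (each with a known direction) and k-1 weighings give 3^(k-1) outcomes; 3^(k-1) is odd, so 2j ≤ 3^(k-1) - 1. If it balances, the n - 2j unweighed coins remain with direction unknown: 2(n - 2j) ≤ 3^(k-1) - 1 by the same parity argument. Adding, n ≤ (3^(k-1) - 1) + (3^(k-1) - 1)/2 = (3^k - 3)/2, and the classical three-group strategy achieves this (3 coins in 2 weighings, 12 in 3, 39 in 4, 120 in 5).
So we need the smallest k with (3^k - 3)/2 ≥ 60.
k = 4: (3^4 - 3)/2 = 39 < 60 ✗
k = 5: (3^5 - 3)/2 = 120 ≥ 60 ✓

5


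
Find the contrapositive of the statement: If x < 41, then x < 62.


Original: If x < 41, then x < 62
Contrapositive: If ¬Q, then ¬P
Negate Q: not (x < 62)
Negate P: not (x < 41)

If not (x < 62), then not (x < 41).


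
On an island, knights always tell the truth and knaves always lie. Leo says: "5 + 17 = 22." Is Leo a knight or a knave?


Statement: "5 + 17 = 22."
Actual: 5 + 17 = 22
Claimed: 22
Statement is TRUE → Leo tells the truth → Knight

Knight


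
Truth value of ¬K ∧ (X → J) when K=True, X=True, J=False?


K = True, X = True, J = False
Expression: ¬K ∧ (X → J)
Step 1: ¬K = NOT True = False
Step 2: X → J = True → False (false only if X=True, J=False) = False
Step 3: (False) ∧ (False) = False AND False = False

False


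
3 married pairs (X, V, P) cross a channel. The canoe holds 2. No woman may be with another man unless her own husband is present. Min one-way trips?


Label couples X, V, P (H = husband, W = wife).
Counting alone: 6 people, the canoe carries 2 and someone must bring it back, so each round trip nets at most +1 on the far side until the last crossing → at least 9 trips. The jealousy constraint makes 9 impossible; the shortest valid schedule has 11:
1. WX+WV →  (far: WX,WV; near: HX,HV,HP,WP)
2. WX ←       (far: WV; near: HX,HV,HP,WX,WP)
3. WX+WP →  (far: WX,WV,WP; near: HX,HV,HP)
4. WX ←       (far: WV,WP; near: HX,HV,HP,WX)
5. HV+HP →  (far: HV,WV,HP,WP; near: HX,WX)
6. HV+WV ←  (far: HP,WP; near: HX,WX,HV,WV)
7. HX+HV →  (far: HX,HV,HP,WP; near: WX,WV)
8. WP ←       (far: HX,HV,HP; near: WX,WV,WP)
9. WX+WV →  (far: HX,WX,HV,WV,HP; near: WP)
10. HP ←      (far: HX,WX,HV,WV; near: HP,WP)
11. HP+WP → (far: all six; near: empty)
In every state each wife is either with her husband or with no other man.
Minimum trips = 11

11


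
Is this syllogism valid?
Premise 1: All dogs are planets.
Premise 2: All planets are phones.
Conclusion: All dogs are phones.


Premise 1: All dogs are planets.
Premise 2: All planets are phones.
Conclusion: All dogs are phones.
Barbara syllogism (AAA-1): All A are B, All B are C → All A are C.
Middle term (planets) distributed in premise 2.

Valid


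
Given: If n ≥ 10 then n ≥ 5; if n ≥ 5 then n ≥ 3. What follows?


Hypothetical syllogism: P → Q, Q → R ⊢ P → R
Premise 1: n ≥ 10 → n ≥ 5
Premise 2: n ≥ 5 → n ≥ 3
Chain the implications: the middle term (n ≥ 5) links the two.
Conclusion: If n ≥ 10, then n ≥ 3.

If n ≥ 10, then n ≥ 3.


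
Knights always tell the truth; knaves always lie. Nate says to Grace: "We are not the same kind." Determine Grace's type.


Nate says: "We are not the same kind."
Case 1: Nate is a Knight (truth-teller)
  Statement is true → they ARE different → Grace is a Knave
Case 2: Nate is a Knave (liar)
  Statement is false → they are NOT different → Grace is a Knave
In both cases, Grace is a Knave.

Knave


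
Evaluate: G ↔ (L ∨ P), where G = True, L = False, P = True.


G = True, L = False, P = True
Step 1: L ∨ P = False OR True = True
Step 2: G ↔ (True): true when both sides have same truth value.
Result: True ↔ True = True

True


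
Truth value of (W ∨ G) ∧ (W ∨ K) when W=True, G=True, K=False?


W = True, G = True, K = False
Expression: (W ∨ G) ∧ (W ∨ K)
Step 1: W ∨ G = True OR True = True
Step 2: W ∨ K = True OR False = True
Step 3: (True) ∧ (True) = True AND True = True

True


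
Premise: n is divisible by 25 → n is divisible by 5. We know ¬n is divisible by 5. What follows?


Modus tollens: P → Q, ¬Q ⊢ ¬P
P: n is divisible by 25
Q: n is divisible by 5
We have P → Q and Q is false.
By modus tollens, P must be false.

It is not the case that n is divisible by 25


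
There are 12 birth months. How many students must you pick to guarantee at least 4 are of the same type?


Pigeonhole: to guarantee k in one of n categories, need (k-1)×n + 1.
k = 4, n = 12
Minimum = (4-1) × 12 + 1 = 3 × 12 + 1

37


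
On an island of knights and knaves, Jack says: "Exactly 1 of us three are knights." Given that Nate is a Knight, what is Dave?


Jack claims exactly 1 knights among Jack, Nate, Dave.
Given: Nate is a Knight.

Case 1: Jack is a Knight (tells truth)
  Then exactly 1 of the three are knights.
  Counting Jack, Nate: 2 knight(s) so far. Need -1 more → impossible.
Case 2: Jack is a Knave (lies)
  Then the count is NOT 1.
  If Dave = Knave, count = 1 = 1 → claim would be true, contradicts lie.
  If Dave = Knight, count = 2 ≠ 1 → lie confirmed ✓

Dave is a Knight.

Knight


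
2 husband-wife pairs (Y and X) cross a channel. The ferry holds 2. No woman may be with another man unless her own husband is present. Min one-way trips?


Label couples Y and X.
1. WY+WX → (far: WY,WX; near: HY,HX)
2. WY ←   (far: WX; near: HY,HX,WY)
3. HY+HX → (far: HY,HX,WX; near: WY)
4. HY ←   (far: HX,WX; near: HY,WY)  — HY returns, since WY is alone on near bank
5. HY+WY → (far: all four; near: empty)
Every state respects the constraint.
Minimum trips = 5

5


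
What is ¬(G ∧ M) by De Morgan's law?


De Morgan's law: ¬(P ∧ Q) ≡ ¬P ∨ ¬Q
¬(G ∧ M) = ¬G ∨ ¬M

¬G ∨ ¬M


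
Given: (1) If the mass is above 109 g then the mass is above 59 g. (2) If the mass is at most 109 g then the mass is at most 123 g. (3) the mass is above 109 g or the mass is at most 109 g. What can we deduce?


Constructive dilemma: (P → Q) ∧ (R → S), P ∨ R ⊢ Q ∨ S
Premise 1: the mass is above 109 g → the mass is above 59 g
Premise 2: the mass is at most 109 g → the mass is at most 123 g
Premise 3: the mass is above 109 g ∨ the mass is at most 109 g
Case 1: Assuming the mass is above 109 g, then by Premise 1, the mass is above 59 g.
Case 2: Assuming the mass is at most 109 g, then by Premise 2, the mass is at most 123 g.
Since one of the mass is above 109 g or the mass is at most 109 g must hold, we get the mass is above 59 g or the mass is at most 123 g.

The mass is above 59 g or the mass is at most 123 g.


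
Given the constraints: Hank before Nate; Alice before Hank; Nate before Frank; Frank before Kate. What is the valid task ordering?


Constraints: Hank before Nate; Alice before Hank; Nate before Frank; Frank before Kate
Method: repeatedly schedule the remaining task that has no remaining task required before it.
  Step 1: remaining {Nate, Frank, Hank, Alice, Kate}; every task except Alice still has a predecessor pending → schedule Alice.
  Step 2: remaining {Nate, Frank, Hank, Kate}; every task except Hank still has a predecessor pending → schedule Hank.
  Step 3: remaining {Nate, Frank, Kate}; every task except Nate still has a predecessor pending → schedule Nate.
  Step 4: remaining {Frank, Kate}; every task except Frank still has a predecessor pending → schedule Frank.
  Step 5: only Kate remains → schedule Kate.
Resulting order:

Alice → Hank → Nate → Frank → Kate


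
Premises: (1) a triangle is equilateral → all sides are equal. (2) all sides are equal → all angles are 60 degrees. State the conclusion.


Hypothetical syllogism: P → Q, Q → R ⊢ P → R
Premise 1: a triangle is equilateral → all sides are equal
Premise 2: all sides are equal → all angles are 60 degrees
Chain the implications: the middle term (all sides are equal) links the two.
Conclusion: If a triangle is equilateral, then all angles are 60 degrees.

If a triangle is equilateral, then all angles are 60 degrees.


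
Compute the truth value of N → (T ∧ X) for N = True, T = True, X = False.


N = True, T = True, X = False
Step 1: T ∧ X = True AND False = False
Step 2: N → (False): false only when N=True and consequent=False.
Result: False

False


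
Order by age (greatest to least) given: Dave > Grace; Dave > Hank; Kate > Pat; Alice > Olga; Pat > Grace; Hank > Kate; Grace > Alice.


Constraints: Dave > Grace; Dave > Hank; Kate > Pat; Alice > Olga; Pat > Grace; Hank > Kate; Grace > Alice
Method: at each step, the next-highest is the one remaining person who never appears on the smaller side of a constraint between remaining people.
  Step 1: remaining {Kate, Hank, Grace, Olga, Dave, Pat, Alice}; on the smaller side: {Kate, Hank, Grace, Olga, Pat, Alice} → Dave is next (Dave > Grace; Dave > Hank).
  Step 2: remaining {Kate, Hank, Grace, Olga, Pat, Alice}; on the smaller side: {Kate, Grace, Olga, Pat, Alice} → Hank is next (Hank > Kate).
  Step 3: remaining {Kate, Grace, Olga, Pat, Alice}; on the smaller side: {Grace, Olga, Pat, Alice} → Kate is next (Kate > Pat).
  Step 4: remaining {Grace, Olga, Pat, Alice}; on the smaller side: {Grace, Olga, Alice} → Pat is next (Pat > Grace).
  Step 5: remaining {Grace, Olga, Alice}; on the smaller side: {Olga, Alice} → Grace is next (Grace > Alice).
  Step 6: remaining {Olga, Alice}; on the smaller side: {Olga} → Alice is next (Alice > Olga).
  Step 7: only Olga remains → lowest.
Final ranking (highest to lowest):

Dave > Hank > Kate > Pat > Grace > Alice > Olga


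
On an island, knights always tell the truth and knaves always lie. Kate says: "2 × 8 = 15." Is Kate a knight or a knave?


Statement: "2 × 8 = 15."
Actual: 2 × 8 = 16
Claimed: 15
Statement is FALSE → Kate lies → Knave

Knave


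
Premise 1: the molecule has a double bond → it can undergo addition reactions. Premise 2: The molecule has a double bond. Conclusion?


Modus ponens: P → Q, P ⊢ Q
P: the molecule has a double bond
Q: it can undergo addition reactions
We have P → Q and P is true.
By modus ponens, Q must be true.

It can undergo addition reactions


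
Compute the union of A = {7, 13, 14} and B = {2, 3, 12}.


A = {7, 13, 14}
B = {2, 3, 12}
Operation: union
All elements combined: 2, 3, 7, 12, 13, 14

{2, 3, 7, 12, 13, 14}


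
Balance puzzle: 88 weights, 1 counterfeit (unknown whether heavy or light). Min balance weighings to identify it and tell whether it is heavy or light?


Let n = 88. 176 possibilities (n weights × lighter/heavier); each weighing has 3 outcomes.
Bound for k weighings: say the first weighing puts j weights on each pan. If it tips, the 2j weighed weights remain suspects (each with a known direction) and k-1 weighings give 3^(k-1) outcomes; 3^(k-1) is odd, so 2j ≤ 3^(k-1) - 1. If it balances, the n - 2j unweighed weights remain with direction unknown: 2(n - 2j) ≤ 3^(k-1) - 1 by the same parity argument. Adding, n ≤ (3^(k-1) - 1) + (3^(k-1) - 1)/2 = (3^k - 3)/2, and the classical three-group strategy achieves this (3 weights in 2 weighings, 12 in 3, 39 in 4, 120 in 5).
So we need the smallest k with (3^k - 3)/2 ≥ 88.
k = 4: (3^4 - 3)/2 = 39 < 88 ✗
k = 5: (3^5 - 3)/2 = 120 ≥ 88 ✓

5


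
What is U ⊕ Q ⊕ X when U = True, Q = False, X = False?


U = True, Q = False, X = False
Step 1: U ⊕ Q = True XOR False = True
Step 2: True ⊕ X = True XOR False = True
XOR is true when an odd number of operands are true.

True


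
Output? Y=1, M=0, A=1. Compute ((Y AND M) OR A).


Y AND M = 1&0 = 0
0 OR 1 = 1

1


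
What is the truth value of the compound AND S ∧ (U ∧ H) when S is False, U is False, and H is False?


S = False, U = False, H = False
Step 1: U ∧ H = False AND False = False
Step 2: S ∧ False = False AND False = False
AND is true only when ALL operands are true.

False


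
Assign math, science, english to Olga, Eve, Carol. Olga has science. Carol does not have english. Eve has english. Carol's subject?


From clues:
  Eve → english
  Olga → science
By elimination, Carol gets the remaining.

math


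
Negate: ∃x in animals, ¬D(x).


Original: ∃x ¬D(x)
Rule: ¬∀→∃, ¬∃→∀, negate predicate.
Negation: ∀x D(x)

∀x D(x)


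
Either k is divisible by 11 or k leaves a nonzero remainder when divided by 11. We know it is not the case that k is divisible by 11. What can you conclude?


Disjunctive syllogism: P ∨ Q, ¬P ⊢ Q
Disjunction: k is divisible by 11 ∨ k leaves a nonzero remainder when divided by 11
We know it is not the case that k is divisible by 11.
By disjunctive syllogism, the other disjunct must be true.

k leaves a nonzero remainder when divided by 11


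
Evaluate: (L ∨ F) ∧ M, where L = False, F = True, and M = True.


L = False, F = True, M = True
Step 1: L ∨ F = False OR True = True
Step 2: True ∧ M = True AND True = True
OR is true when at least one operand is true; AND requires both.

True


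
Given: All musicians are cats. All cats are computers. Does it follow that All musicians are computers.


Premise 1: All musicians are cats.
Premise 2: All cats are computers.
Conclusion: All musicians are computers.
Barbara syllogism (AAA-1): All A are B, All B are C → All A are C.
Middle term (cats) distributed in premise 2.

Valid


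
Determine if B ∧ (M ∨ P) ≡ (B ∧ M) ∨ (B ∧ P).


Expression 1: B ∧ (M ∨ P)
Expression 2: (B ∧ M) ∨ (B ∧ P)
Truth table (B M P | Expr1 Expr2):
  T T T |   T     T
  T T F |   T     T
  T F T |   T     T
  T F F |   F     F
  F T T |   F     F
  F T F |   F     F
  F F T |   F     F
  F F F |   F     F
All 8 rows agree, so the expressions are logically equivalent.

Yes


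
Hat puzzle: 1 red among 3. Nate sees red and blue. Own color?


Total red = 1, seen red = 1
Own red = 1 - 1 = 0
Nate's hat is blue.

blue


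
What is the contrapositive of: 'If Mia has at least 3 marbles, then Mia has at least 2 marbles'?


Original: If Mia has at least 3 marbles, then Mia has at least 2 marbles
Contrapositive: If ¬Q, then ¬P
Negate Q: not (Mia has at least 2 marbles)
Negate P: not (Mia has at least 3 marbles)

If not (Mia has at least 2 marbles), then not (Mia has at least 3 marbles).


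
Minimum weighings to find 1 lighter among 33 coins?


Each weighing has 3 outcomes (left heavy / balance / right heavy), so k weighings distinguish at most 3^k cases; splitting into three near-equal groups achieves this.
Need 3^k ≥ 33: 3^3 = 27 < 33 ≤ 3^4 = 81
k = ⌈log₃(33)⌉ = 4

4


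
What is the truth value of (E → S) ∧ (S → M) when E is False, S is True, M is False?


E = False, S = True, M = False
Step 1: E → S is false only when E=True and S=False. Result: True
Step 2: S → M is false only when S=True and M=False. Result: False
Step 3: True ∧ False = False

False


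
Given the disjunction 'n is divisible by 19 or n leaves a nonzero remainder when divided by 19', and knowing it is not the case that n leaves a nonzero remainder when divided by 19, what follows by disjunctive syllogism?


Disjunctive syllogism: P ∨ Q, ¬P ⊢ Q
Disjunction: n is divisible by 19 ∨ n leaves a nonzero remainder when divided by 19
We know it is not the case that n leaves a nonzero remainder when divided by 19.
By disjunctive syllogism, the other disjunct must be true.

n is divisible by 19


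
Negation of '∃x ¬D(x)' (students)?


Original: ∃x ¬D(x)
Rule: ¬∀→∃, ¬∃→∀, negate predicate.
Negation: ∀x D(x)

∀x D(x)


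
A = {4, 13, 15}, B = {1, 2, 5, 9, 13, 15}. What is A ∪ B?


A = {4, 13, 15}
B = {1, 2, 5, 9, 13, 15}
Operation: union
All elements combined: 1, 2, 4, 5, 9, 13, 15

{1, 2, 4, 5, 9, 13, 15}


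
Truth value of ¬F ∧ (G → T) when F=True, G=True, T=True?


F = True, G = True, T = True
Expression: ¬F ∧ (G → T)
Step 1: ¬F = NOT True = False
Step 2: G → T = True → True (false only if G=True, T=False) = True
Step 3: (False) ∧ (True) = False AND True = False

False


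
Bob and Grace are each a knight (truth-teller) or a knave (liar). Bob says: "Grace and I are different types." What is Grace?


Bob says: "Grace and I are different types."
Case 1: Bob is a Knight (truth-teller)
  Statement is true → they ARE different → Grace is a Knave
Case 2: Bob is a Knave (liar)
  Statement is false → they are NOT different → Grace is a Knave
In both cases, Grace is a Knave.

Knave


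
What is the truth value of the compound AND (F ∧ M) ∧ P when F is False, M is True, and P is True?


F = False, M = True, P = True
Step 1: F ∧ M = False AND True = False
Step 2: False ∧ P = False AND True = False
AND is true only when ALL operands are true.

False


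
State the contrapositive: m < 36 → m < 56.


Original: If m < 36, then m < 56
Contrapositive: If ¬Q, then ¬P
Negate Q: not (m < 56)
Negate P: not (m < 36)

If not (m < 56), then not (m < 36).


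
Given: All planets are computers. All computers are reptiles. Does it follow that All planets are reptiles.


Premise 1: All planets are computers.
Premise 2: All computers are reptiles.
Conclusion: All planets are reptiles.
Barbara syllogism (AAA-1): All A are B, All B are C → All A are C.
Middle term (computers) distributed in premise 2.

Valid


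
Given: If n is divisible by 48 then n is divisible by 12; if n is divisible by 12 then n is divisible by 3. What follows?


Hypothetical syllogism: P → Q, Q → R ⊢ P → R
Premise 1: n is divisible by 48 → n is divisible by 12
Premise 2: n is divisible by 12 → n is divisible by 3
Chain the implications: the middle term (n is divisible by 12) links the two.
Conclusion: If n is divisible by 48, then n is divisible by 3.

If n is divisible by 48, then n is divisible by 3.


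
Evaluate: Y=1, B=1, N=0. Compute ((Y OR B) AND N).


Y OR B = 1|1 = 1
1 AND 0 = 0

0


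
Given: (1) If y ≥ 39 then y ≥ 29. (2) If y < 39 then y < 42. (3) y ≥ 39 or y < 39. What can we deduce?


Constructive dilemma: (P → Q) ∧ (R → S), P ∨ R ⊢ Q ∨ S
Premise 1: y ≥ 39 → y ≥ 29
Premise 2: y < 39 → y < 42
Premise 3: y ≥ 39 ∨ y < 39
Case 1: Assuming y ≥ 39, then by Premise 1, y ≥ 29.
Case 2: Assuming y < 39, then by Premise 2, y < 42.
Since one of y ≥ 39 or y < 39 must hold, we get y ≥ 29 or y < 42.

y ≥ 29 or y < 42.


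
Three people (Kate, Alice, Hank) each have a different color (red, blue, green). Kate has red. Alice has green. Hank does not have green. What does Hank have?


From clues:
  Alice → green
  Kate → red
By elimination, Hank gets the remaining.

blue


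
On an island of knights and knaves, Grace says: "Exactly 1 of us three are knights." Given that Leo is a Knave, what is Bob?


Grace claims exactly 1 knights among Grace, Leo, Bob.
Given: Leo is a Knave.

Case 1: Grace is a Knight (tells truth)
  Then exactly 1 of the three are knights.
  Counting Grace, Leo: 1 knight(s) so far. Need 0 more → Bob = Knave.
Case 2: Grace is a Knave (lies)
  Then the count is NOT 1.
  If Bob = Knight, count = 1 = 1 → claim would be true, contradicts lie.
  If Bob = Knave, count = 0 ≠ 1 → lie confirmed ✓

Bob is a Knave.

Knave


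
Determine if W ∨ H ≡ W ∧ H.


Expression 1: W ∨ H
Expression 2: W ∧ H
Truth table (W H | Expr1 Expr2):
  T T |   T     T
  T F |   T     F   ← differ
  F T |   T     F   ← differ
  F F |   F     F
Counterexample: W=T, H=F gives Expr1 = T but Expr2 = F, so the expressions are NOT logically equivalent.

No
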